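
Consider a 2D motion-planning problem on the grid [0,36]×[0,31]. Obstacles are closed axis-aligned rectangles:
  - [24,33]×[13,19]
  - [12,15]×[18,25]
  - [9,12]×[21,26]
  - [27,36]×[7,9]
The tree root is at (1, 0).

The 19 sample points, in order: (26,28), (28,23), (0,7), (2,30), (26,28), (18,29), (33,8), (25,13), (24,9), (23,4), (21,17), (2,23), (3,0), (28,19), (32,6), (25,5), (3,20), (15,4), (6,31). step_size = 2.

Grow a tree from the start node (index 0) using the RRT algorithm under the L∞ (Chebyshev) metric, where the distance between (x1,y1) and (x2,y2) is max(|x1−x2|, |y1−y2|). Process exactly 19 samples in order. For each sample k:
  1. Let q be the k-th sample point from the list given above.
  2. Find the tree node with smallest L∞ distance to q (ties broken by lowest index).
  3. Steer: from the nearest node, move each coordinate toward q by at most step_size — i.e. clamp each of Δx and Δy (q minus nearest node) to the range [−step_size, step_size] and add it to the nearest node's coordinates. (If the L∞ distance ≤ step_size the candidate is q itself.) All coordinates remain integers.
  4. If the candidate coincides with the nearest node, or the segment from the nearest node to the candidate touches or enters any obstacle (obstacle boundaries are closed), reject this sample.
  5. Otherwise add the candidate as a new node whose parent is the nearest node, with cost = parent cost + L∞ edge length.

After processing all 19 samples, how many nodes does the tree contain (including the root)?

Node count: 20

1. q=(26,28) nearest=0 d=28 new=(3,2) → add node 1 parent=0 cost=2
2. q=(28,23) nearest=1 d=25 new=(5,4) → add node 2 parent=1 cost=4
3. q=(0,7) nearest=1 d=5 new=(1,4) → add node 3 parent=1 cost=4
4. q=(2,30) nearest=2 d=26 new=(3,6) → add node 4 parent=2 cost=6
5. q=(26,28) nearest=4 d=23 new=(5,8) → add node 5 parent=4 cost=8
6. q=(18,29) nearest=5 d=21 new=(7,10) → add node 6 parent=5 cost=10
7. q=(33,8) nearest=6 d=26 new=(9,8) → add node 7 parent=6 cost=12
8. q=(25,13) nearest=7 d=16 new=(11,10) → add node 8 parent=7 cost=14
9. q=(24,9) nearest=8 d=13 new=(13,9) → add node 9 parent=8 cost=16
10. q=(23,4) nearest=9 d=10 new=(15,7) → add node 10 parent=9 cost=18
11. q=(21,17) nearest=9 d=8 new=(15,11) → add node 11 parent=9 cost=18
12. q=(2,23) nearest=6 d=13 new=(5,12) → add node 12 parent=6 cost=12
13. q=(3,0) nearest=0 d=2 new=(3,0) → add node 13 parent=0 cost=2
14. q=(28,19) nearest=10 d=13 new=(17,9) → add node 14 parent=10 cost=20
15. q=(32,6) nearest=14 d=15 new=(19,7) → add node 15 parent=14 cost=22
16. q=(25,5) nearest=15 d=6 new=(21,5) → add node 16 parent=15 cost=24
17. q=(3,20) nearest=12 d=8 new=(3,14) → add node 17 parent=12 cost=14
18. q=(15,4) nearest=10 d=3 new=(15,5) → add node 18 parent=10 cost=20
19. q=(6,31) nearest=17 d=17 new=(5,16) → add node 19 parent=17 cost=16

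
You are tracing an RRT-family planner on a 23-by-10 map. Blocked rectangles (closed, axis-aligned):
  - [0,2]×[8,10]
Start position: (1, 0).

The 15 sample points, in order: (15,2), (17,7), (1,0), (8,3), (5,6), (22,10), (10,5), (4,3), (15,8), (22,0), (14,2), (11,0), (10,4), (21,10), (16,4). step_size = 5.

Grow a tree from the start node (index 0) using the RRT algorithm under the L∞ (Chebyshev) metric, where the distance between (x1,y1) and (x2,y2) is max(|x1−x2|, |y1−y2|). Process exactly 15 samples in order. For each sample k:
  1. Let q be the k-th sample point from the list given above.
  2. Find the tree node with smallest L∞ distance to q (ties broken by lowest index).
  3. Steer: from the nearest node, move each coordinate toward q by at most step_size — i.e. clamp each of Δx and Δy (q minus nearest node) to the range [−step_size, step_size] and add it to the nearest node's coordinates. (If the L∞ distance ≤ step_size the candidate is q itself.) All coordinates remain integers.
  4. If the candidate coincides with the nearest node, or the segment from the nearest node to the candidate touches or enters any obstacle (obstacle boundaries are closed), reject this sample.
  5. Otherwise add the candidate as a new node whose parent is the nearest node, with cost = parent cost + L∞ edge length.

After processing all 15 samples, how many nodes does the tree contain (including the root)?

Node count: 15

1. q=(15,2) nearest=0 d=14 new=(6,2) → add node 1 parent=0 cost=5
2. q=(17,7) nearest=1 d=11 new=(11,7) → add node 2 parent=1 cost=10
3. q=(1,0) nearest=0 d=0 → coincident, reject
4. q=(8,3) nearest=1 d=2 new=(8,3) → add node 3 parent=1 cost=7
5. q=(5,6) nearest=3 d=3 new=(5,6) → add node 4 parent=3 cost=10
6. q=(22,10) nearest=2 d=11 new=(16,10) → add node 5 parent=2 cost=15
7. q=(10,5) nearest=2 d=2 new=(10,5) → add node 6 parent=2 cost=12
8. q=(4,3) nearest=1 d=2 new=(4,3) → add node 7 parent=1 cost=7
9. q=(15,8) nearest=5 d=2 new=(15,8) → add node 8 parent=5 cost=17
10. q=(22,0) nearest=8 d=8 new=(20,3) → add node 9 parent=8 cost=22
11. q=(14,2) nearest=6 d=4 new=(14,2) → add node 10 parent=6 cost=16
12. q=(11,0) nearest=3 d=3 new=(11,0) → add node 11 parent=3 cost=10
13. q=(10,4) nearest=6 d=1 new=(10,4) → add node 12 parent=6 cost=13
14. q=(21,10) nearest=5 d=5 new=(21,10) → add node 13 parent=5 cost=20
15. q=(16,4) nearest=10 d=2 new=(16,4) → add node 14 parent=10 cost=18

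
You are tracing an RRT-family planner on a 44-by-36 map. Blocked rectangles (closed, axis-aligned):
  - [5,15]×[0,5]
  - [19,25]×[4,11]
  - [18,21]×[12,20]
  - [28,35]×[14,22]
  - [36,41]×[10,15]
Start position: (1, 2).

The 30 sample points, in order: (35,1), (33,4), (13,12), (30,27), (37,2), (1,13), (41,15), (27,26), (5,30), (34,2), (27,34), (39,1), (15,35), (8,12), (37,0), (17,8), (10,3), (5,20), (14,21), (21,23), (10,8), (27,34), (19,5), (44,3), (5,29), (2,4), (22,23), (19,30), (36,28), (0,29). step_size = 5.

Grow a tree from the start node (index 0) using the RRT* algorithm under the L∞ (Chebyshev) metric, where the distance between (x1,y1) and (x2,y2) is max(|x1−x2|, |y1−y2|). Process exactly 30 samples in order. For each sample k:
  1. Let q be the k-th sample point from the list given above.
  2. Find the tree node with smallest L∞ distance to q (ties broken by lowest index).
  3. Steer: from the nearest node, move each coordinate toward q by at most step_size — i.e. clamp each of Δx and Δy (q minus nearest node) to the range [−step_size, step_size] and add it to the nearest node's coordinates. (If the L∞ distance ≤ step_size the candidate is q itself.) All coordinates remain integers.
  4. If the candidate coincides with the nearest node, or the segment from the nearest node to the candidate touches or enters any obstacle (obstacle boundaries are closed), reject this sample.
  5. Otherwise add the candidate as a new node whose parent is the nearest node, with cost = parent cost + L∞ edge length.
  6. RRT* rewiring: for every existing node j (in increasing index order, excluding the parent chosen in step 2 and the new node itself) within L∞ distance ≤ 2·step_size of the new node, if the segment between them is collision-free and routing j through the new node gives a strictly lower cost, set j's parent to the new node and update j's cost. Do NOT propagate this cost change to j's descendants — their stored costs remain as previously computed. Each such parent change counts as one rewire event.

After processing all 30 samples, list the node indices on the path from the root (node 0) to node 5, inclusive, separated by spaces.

Path: 0 1 2 5

1. q=(35,1) nearest=0 d=34 new=(6,1) → blocked by [5,15]×[0,5], reject
2. q=(33,4) nearest=0 d=32 new=(6,4) → blocked by [5,15]×[0,5], reject
3. q=(13,12) nearest=0 d=12 new=(6,7) → add node 1 parent=0 cost=5
4. q=(30,27) nearest=1 d=24 new=(11,12) → add node 2 parent=1 cost=10
5. q=(37,2) nearest=2 d=26 new=(16,7) → add node 3 parent=2 cost=15
6. q=(1,13) nearest=1 d=6 new=(1,12) → add node 4 parent=1 cost=10
7. q=(41,15) nearest=3 d=25 new=(21,12) → blocked by [19,25]×[4,11], reject
8. q=(27,26) nearest=2 d=16 new=(16,17) → add node 5 parent=2 cost=15
9. q=(5,30) nearest=5 d=13 new=(11,22) → add node 6 parent=5 cost=20
10. q=(34,2) nearest=3 d=18 new=(21,2) → blocked by [19,25]×[4,11], reject
11. q=(27,34) nearest=6 d=16 new=(16,27) → add node 7 parent=6 cost=25
12. q=(39,1) nearest=3 d=23 new=(21,2) → blocked by [19,25]×[4,11], reject
13. q=(15,35) nearest=7 d=8 new=(15,32) → add node 8 parent=7 cost=30
14. q=(8,12) nearest=2 d=3 new=(8,12) → add node 9 parent=2 cost=13
15. q=(37,0) nearest=3 d=21 new=(21,2) → blocked by [19,25]×[4,11], reject
16. q=(17,8) nearest=3 d=1 new=(17,8) → add node 10 parent=3 cost=16
17. q=(10,3) nearest=1 d=4 new=(10,3) → blocked by [5,15]×[0,5], reject
18. q=(5,20) nearest=6 d=6 new=(6,20) → add node 11 parent=6 cost=25
19. q=(14,21) nearest=6 d=3 new=(14,21) → add node 12 parent=6 cost=23
20. q=(21,23) nearest=7 d=5 new=(21,23) → add node 13 parent=7 cost=30
21. q=(10,8) nearest=1 d=4 new=(10,8) → add node 14 parent=1 cost=9
22. q=(27,34) nearest=7 d=11 new=(21,32) → add node 15 parent=7 cost=30
23. q=(19,5) nearest=3 d=3 new=(19,5) → blocked by [19,25]×[4,11], reject
24. q=(44,3) nearest=13 d=23 new=(26,18) → add node 16 parent=13 cost=35
25. q=(5,29) nearest=6 d=7 new=(6,27) → add node 17 parent=6 cost=25
26. q=(2,4) nearest=0 d=2 new=(2,4) → add node 18 parent=0 cost=2; rewire 9→18 (10<13)
27. q=(22,23) nearest=13 d=1 new=(22,23) → add node 19 parent=13 cost=31
28. q=(19,30) nearest=15 d=2 new=(19,30) → add node 20 parent=15 cost=32
29. q=(36,28) nearest=16 d=10 new=(31,23) → blocked by [28,35]×[14,22], reject
30. q=(0,29) nearest=17 d=6 new=(1,29) → add node 21 parent=17 cost=30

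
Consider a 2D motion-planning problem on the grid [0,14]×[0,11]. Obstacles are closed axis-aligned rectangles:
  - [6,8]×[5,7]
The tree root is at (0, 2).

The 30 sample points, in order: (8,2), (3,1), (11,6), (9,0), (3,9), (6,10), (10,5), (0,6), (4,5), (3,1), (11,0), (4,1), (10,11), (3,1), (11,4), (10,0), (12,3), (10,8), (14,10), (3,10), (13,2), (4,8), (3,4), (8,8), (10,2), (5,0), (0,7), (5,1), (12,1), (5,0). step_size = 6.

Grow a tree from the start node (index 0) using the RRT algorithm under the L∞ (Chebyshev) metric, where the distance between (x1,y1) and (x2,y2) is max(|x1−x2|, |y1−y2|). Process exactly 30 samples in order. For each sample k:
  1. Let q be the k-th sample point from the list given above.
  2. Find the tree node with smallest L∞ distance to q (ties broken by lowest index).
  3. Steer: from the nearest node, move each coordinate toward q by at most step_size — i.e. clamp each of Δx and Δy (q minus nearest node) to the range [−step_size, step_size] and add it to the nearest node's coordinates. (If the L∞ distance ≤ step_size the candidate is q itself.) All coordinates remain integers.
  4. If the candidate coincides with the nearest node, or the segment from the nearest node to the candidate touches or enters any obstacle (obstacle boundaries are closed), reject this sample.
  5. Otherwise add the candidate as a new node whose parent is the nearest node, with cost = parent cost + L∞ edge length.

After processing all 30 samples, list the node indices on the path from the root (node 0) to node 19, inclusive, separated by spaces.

Path: 0 1 3 7 13 15 19

1. q=(8,2) nearest=0 d=8 new=(6,2) → add node 1 parent=0 cost=6
2. q=(3,1) nearest=0 d=3 new=(3,1) → add node 2 parent=0 cost=3
3. q=(11,6) nearest=1 d=5 new=(11,6) → add node 3 parent=1 cost=11
4. q=(9,0) nearest=1 d=3 new=(9,0) → add node 4 parent=1 cost=9
5. q=(3,9) nearest=0 d=7 new=(3,8) → add node 5 parent=0 cost=6
6. q=(6,10) nearest=5 d=3 new=(6,10) → add node 6 parent=5 cost=9
7. q=(10,5) nearest=3 d=1 new=(10,5) → add node 7 parent=3 cost=12
8. q=(0,6) nearest=5 d=3 new=(0,6) → add node 8 parent=5 cost=9
9. q=(4,5) nearest=1 d=3 new=(4,5) → add node 9 parent=1 cost=9
10. q=(3,1) nearest=2 d=0 → coincident, reject
11. q=(11,0) nearest=4 d=2 new=(11,0) → add node 10 parent=4 cost=11
12. q=(4,1) nearest=2 d=1 new=(4,1) → add node 11 parent=2 cost=4
13. q=(10,11) nearest=6 d=4 new=(10,11) → add node 12 parent=6 cost=13
14. q=(3,1) nearest=2 d=0 → coincident, reject
15. q=(11,4) nearest=7 d=1 new=(11,4) → add node 13 parent=7 cost=13
16. q=(10,0) nearest=4 d=1 new=(10,0) → add node 14 parent=4 cost=10
17. q=(12,3) nearest=13 d=1 new=(12,3) → add node 15 parent=13 cost=14
18. q=(10,8) nearest=3 d=2 new=(10,8) → add node 16 parent=3 cost=13
19. q=(14,10) nearest=3 d=4 new=(14,10) → add node 17 parent=3 cost=15
20. q=(3,10) nearest=5 d=2 new=(3,10) → add node 18 parent=5 cost=8
21. q=(13,2) nearest=15 d=1 new=(13,2) → add node 19 parent=15 cost=15
22. q=(4,8) nearest=5 d=1 new=(4,8) → add node 20 parent=5 cost=7
23. q=(3,4) nearest=9 d=1 new=(3,4) → add node 21 parent=9 cost=10
24. q=(8,8) nearest=6 d=2 new=(8,8) → add node 22 parent=6 cost=11
25. q=(10,2) nearest=4 d=2 new=(10,2) → add node 23 parent=4 cost=11
26. q=(5,0) nearest=11 d=1 new=(5,0) → add node 24 parent=11 cost=5
27. q=(0,7) nearest=8 d=1 new=(0,7) → add node 25 parent=8 cost=10
28. q=(5,1) nearest=1 d=1 new=(5,1) → add node 26 parent=1 cost=7
29. q=(12,1) nearest=10 d=1 new=(12,1) → add node 27 parent=10 cost=12
30. q=(5,0) nearest=24 d=0 → coincident, reject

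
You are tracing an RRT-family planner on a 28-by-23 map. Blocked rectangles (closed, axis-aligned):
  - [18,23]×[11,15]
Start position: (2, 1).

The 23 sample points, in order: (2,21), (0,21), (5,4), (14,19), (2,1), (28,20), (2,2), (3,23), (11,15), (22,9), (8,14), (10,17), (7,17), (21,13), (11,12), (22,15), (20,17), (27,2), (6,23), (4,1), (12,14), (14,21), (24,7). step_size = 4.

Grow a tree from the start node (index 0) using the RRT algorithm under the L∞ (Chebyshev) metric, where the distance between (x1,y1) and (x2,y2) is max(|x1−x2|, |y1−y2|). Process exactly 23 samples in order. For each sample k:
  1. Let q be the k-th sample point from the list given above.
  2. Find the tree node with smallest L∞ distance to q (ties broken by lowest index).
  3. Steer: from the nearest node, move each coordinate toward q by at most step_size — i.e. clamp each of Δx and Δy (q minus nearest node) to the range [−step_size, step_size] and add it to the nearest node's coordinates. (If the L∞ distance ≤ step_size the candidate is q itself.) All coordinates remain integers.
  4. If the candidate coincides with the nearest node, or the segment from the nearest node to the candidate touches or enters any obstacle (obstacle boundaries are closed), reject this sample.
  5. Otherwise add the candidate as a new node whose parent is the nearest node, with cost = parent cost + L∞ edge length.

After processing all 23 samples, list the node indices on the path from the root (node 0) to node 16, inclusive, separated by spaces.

Path: 0 16

1. q=(2,21) nearest=0 d=20 new=(2,5) → add node 1 parent=0 cost=4
2. q=(0,21) nearest=1 d=16 new=(0,9) → add node 2 parent=1 cost=8
3. q=(5,4) nearest=0 d=3 new=(5,4) → add node 3 parent=0 cost=3
4. q=(14,19) nearest=1 d=14 new=(6,9) → add node 4 parent=1 cost=8
5. q=(2,1) nearest=0 d=0 → coincident, reject
6. q=(28,20) nearest=4 d=22 new=(10,13) → add node 5 parent=4 cost=12
7. q=(2,2) nearest=0 d=1 new=(2,2) → add node 6 parent=0 cost=1
8. q=(3,23) nearest=5 d=10 new=(6,17) → add node 7 parent=5 cost=16
9. q=(11,15) nearest=5 d=2 new=(11,15) → add node 8 parent=5 cost=14
10. q=(22,9) nearest=8 d=11 new=(15,11) → add node 9 parent=8 cost=18
11. q=(8,14) nearest=5 d=2 new=(8,14) → add node 10 parent=5 cost=14
12. q=(10,17) nearest=8 d=2 new=(10,17) → add node 11 parent=8 cost=16
13. q=(7,17) nearest=7 d=1 new=(7,17) → add node 12 parent=7 cost=17
14. q=(21,13) nearest=9 d=6 new=(19,13) → blocked by [18,23]×[11,15], reject
15. q=(11,12) nearest=5 d=1 new=(11,12) → add node 13 parent=5 cost=13
16. q=(22,15) nearest=9 d=7 new=(19,15) → blocked by [18,23]×[11,15], reject
17. q=(20,17) nearest=9 d=6 new=(19,15) → blocked by [18,23]×[11,15], reject
18. q=(27,2) nearest=9 d=12 new=(19,7) → add node 14 parent=9 cost=22
19. q=(6,23) nearest=7 d=6 new=(6,21) → add node 15 parent=7 cost=20
20. q=(4,1) nearest=0 d=2 new=(4,1) → add node 16 parent=0 cost=2
21. q=(12,14) nearest=8 d=1 new=(12,14) → add node 17 parent=8 cost=15
22. q=(14,21) nearest=11 d=4 new=(14,21) → add node 18 parent=11 cost=20
23. q=(24,7) nearest=14 d=5 new=(23,7) → add node 19 parent=14 cost=26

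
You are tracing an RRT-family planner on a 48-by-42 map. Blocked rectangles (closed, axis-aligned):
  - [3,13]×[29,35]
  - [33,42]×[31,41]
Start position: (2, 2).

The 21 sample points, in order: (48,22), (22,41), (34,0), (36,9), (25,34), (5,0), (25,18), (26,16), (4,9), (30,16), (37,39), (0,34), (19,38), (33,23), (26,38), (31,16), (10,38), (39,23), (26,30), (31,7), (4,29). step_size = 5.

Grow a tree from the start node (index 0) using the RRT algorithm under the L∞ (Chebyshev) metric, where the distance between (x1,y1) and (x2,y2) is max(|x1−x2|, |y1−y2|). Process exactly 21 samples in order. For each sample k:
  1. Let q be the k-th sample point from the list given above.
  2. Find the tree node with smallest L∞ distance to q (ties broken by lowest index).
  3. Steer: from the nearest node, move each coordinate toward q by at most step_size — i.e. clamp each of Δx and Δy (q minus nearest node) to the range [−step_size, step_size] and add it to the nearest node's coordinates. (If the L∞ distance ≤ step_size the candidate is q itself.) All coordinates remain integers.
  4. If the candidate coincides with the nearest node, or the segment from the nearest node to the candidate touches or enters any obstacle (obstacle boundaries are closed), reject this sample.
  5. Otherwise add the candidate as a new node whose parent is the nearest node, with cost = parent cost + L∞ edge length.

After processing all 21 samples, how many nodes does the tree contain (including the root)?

Node count: 22

1. q=(48,22) nearest=0 d=46 new=(7,7) → add node 1 parent=0 cost=5
2. q=(22,41) nearest=1 d=34 new=(12,12) → add node 2 parent=1 cost=10
3. q=(34,0) nearest=2 d=22 new=(17,7) → add node 3 parent=2 cost=15
4. q=(36,9) nearest=3 d=19 new=(22,9) → add node 4 parent=3 cost=20
5. q=(25,34) nearest=2 d=22 new=(17,17) → add node 5 parent=2 cost=15
6. q=(5,0) nearest=0 d=3 new=(5,0) → add node 6 parent=0 cost=3
7. q=(25,18) nearest=5 d=8 new=(22,18) → add node 7 parent=5 cost=20
8. q=(26,16) nearest=7 d=4 new=(26,16) → add node 8 parent=7 cost=24
9. q=(4,9) nearest=1 d=3 new=(4,9) → add node 9 parent=1 cost=8
10. q=(30,16) nearest=8 d=4 new=(30,16) → add node 10 parent=8 cost=28
11. q=(37,39) nearest=7 d=21 new=(27,23) → add node 11 parent=7 cost=25
12. q=(0,34) nearest=5 d=17 new=(12,22) → add node 12 parent=5 cost=20
13. q=(19,38) nearest=11 d=15 new=(22,28) → add node 13 parent=11 cost=30
14. q=(33,23) nearest=11 d=6 new=(32,23) → add node 14 parent=11 cost=30
15. q=(26,38) nearest=13 d=10 new=(26,33) → add node 15 parent=13 cost=35
16. q=(31,16) nearest=10 d=1 new=(31,16) → add node 16 parent=10 cost=29
17. q=(10,38) nearest=13 d=12 new=(17,33) → add node 17 parent=13 cost=35
18. q=(39,23) nearest=14 d=7 new=(37,23) → add node 18 parent=14 cost=35
19. q=(26,30) nearest=15 d=3 new=(26,30) → add node 19 parent=15 cost=38
20. q=(31,7) nearest=4 d=9 new=(27,7) → add node 20 parent=4 cost=25
21. q=(4,29) nearest=12 d=8 new=(7,27) → add node 21 parent=12 cost=25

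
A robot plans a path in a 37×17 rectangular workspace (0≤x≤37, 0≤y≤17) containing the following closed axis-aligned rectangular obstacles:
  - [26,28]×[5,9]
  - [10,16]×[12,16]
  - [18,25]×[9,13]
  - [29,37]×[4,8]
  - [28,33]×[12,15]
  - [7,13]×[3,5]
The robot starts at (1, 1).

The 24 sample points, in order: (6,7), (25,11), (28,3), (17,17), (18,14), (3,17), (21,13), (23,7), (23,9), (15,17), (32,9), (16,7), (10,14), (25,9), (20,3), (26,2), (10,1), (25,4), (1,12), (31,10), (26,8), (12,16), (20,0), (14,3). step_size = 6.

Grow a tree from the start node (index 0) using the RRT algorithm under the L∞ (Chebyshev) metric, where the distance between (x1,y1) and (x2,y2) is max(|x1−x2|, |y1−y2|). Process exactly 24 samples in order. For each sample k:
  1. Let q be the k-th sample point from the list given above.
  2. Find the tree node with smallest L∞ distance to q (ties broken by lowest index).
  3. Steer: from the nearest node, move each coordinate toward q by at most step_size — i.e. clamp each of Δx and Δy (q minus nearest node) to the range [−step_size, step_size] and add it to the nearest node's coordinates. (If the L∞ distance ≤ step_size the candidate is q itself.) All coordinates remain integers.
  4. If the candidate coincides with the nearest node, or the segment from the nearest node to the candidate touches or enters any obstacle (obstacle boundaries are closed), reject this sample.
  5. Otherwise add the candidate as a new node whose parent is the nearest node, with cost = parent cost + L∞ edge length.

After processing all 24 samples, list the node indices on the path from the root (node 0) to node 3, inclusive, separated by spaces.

Path: 0 1 2 3

1. q=(6,7) nearest=0 d=6 new=(6,7) → add node 1 parent=0 cost=6
2. q=(25,11) nearest=1 d=19 new=(12,11) → add node 2 parent=1 cost=12
3. q=(28,3) nearest=2 d=16 new=(18,5) → add node 3 parent=2 cost=18
4. q=(17,17) nearest=2 d=6 new=(17,17) → blocked by [10,16]×[12,16], reject
5. q=(18,14) nearest=2 d=6 new=(18,14) → blocked by [10,16]×[12,16], reject
6. q=(3,17) nearest=2 d=9 new=(6,17) → blocked by [10,16]×[12,16], reject
7. q=(21,13) nearest=3 d=8 new=(21,11) → blocked by [18,25]×[9,13], reject
8. q=(23,7) nearest=3 d=5 new=(23,7) → add node 4 parent=3 cost=23
9. q=(23,9) nearest=4 d=2 new=(23,9) → blocked by [18,25]×[9,13], reject
10. q=(15,17) nearest=2 d=6 new=(15,17) → blocked by [10,16]×[12,16], reject
11. q=(32,9) nearest=4 d=9 new=(29,9) → blocked by [26,28]×[5,9], reject
12. q=(16,7) nearest=3 d=2 new=(16,7) → add node 5 parent=3 cost=20
13. q=(10,14) nearest=2 d=3 new=(10,14) → blocked by [10,16]×[12,16], reject
14. q=(25,9) nearest=4 d=2 new=(25,9) → blocked by [18,25]×[9,13], reject
15. q=(20,3) nearest=3 d=2 new=(20,3) → add node 6 parent=3 cost=20
16. q=(26,2) nearest=4 d=5 new=(26,2) → add node 7 parent=4 cost=28
17. q=(10,1) nearest=1 d=6 new=(10,1) → blocked by [7,13]×[3,5], reject
18. q=(25,4) nearest=7 d=2 new=(25,4) → add node 8 parent=7 cost=30
19. q=(1,12) nearest=1 d=5 new=(1,12) → add node 9 parent=1 cost=11
20. q=(31,10) nearest=8 d=6 new=(31,10) → blocked by [26,28]×[5,9], reject
21. q=(26,8) nearest=4 d=3 new=(26,8) → blocked by [26,28]×[5,9], reject
22. q=(12,16) nearest=2 d=5 new=(12,16) → blocked by [10,16]×[12,16], reject
23. q=(20,0) nearest=6 d=3 new=(20,0) → add node 10 parent=6 cost=23
24. q=(14,3) nearest=3 d=4 new=(14,3) → add node 11 parent=3 cost=22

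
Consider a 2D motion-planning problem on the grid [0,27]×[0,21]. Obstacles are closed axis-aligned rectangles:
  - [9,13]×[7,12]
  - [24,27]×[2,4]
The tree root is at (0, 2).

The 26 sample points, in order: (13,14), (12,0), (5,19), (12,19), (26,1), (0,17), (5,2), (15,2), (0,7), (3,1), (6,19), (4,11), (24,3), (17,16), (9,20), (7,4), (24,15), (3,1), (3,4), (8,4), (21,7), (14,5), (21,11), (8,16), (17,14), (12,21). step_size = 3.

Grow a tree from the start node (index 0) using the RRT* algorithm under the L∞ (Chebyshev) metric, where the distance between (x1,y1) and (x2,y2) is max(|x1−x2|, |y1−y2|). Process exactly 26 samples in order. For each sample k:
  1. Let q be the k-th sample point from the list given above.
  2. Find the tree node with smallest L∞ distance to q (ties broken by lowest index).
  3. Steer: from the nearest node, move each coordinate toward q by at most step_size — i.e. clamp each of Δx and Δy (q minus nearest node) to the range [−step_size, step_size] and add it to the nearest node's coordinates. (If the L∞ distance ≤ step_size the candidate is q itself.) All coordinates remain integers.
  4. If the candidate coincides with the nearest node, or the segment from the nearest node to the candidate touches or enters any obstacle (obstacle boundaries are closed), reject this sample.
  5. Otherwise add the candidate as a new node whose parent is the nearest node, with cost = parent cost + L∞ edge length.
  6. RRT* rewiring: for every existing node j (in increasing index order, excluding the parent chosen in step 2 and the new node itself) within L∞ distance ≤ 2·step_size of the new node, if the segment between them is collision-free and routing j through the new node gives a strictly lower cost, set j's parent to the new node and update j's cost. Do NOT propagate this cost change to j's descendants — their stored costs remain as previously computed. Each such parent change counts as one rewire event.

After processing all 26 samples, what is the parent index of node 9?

1. q=(13,14) nearest=0 d=13 new=(3,5) → add node 1 parent=0 cost=3
2. q=(12,0) nearest=1 d=9 new=(6,2) → add node 2 parent=1 cost=6
3. q=(5,19) nearest=1 d=14 new=(5,8) → add node 3 parent=1 cost=6
4. q=(12,19) nearest=3 d=11 new=(8,11) → add node 4 parent=3 cost=9
5. q=(26,1) nearest=4 d=18 new=(11,8) → blocked by [9,13]×[7,12], reject
6. q=(0,17) nearest=4 d=8 new=(5,14) → add node 5 parent=4 cost=12
7. q=(5,2) nearest=2 d=1 new=(5,2) → add node 6 parent=2 cost=7
8. q=(15,2) nearest=2 d=9 new=(9,2) → add node 7 parent=2 cost=9
9. q=(0,7) nearest=1 d=3 new=(0,7) → add node 8 parent=1 cost=6
10. q=(3,1) nearest=6 d=2 new=(3,1) → add node 9 parent=6 cost=9
11. q=(6,19) nearest=5 d=5 new=(6,17) → add node 10 parent=5 cost=15
12. q=(4,11) nearest=3 d=3 new=(4,11) → add node 11 parent=3 cost=9
13. q=(24,3) nearest=7 d=15 new=(12,3) → add node 12 parent=7 cost=12
14. q=(17,16) nearest=4 d=9 new=(11,14) → blocked by [9,13]×[7,12], reject
15. q=(9,20) nearest=10 d=3 new=(9,20) → add node 13 parent=10 cost=18
16. q=(7,4) nearest=2 d=2 new=(7,4) → add node 14 parent=2 cost=8
17. q=(24,15) nearest=12 d=12 new=(15,6) → add node 15 parent=12 cost=15
18. q=(3,1) nearest=9 d=0 → coincident, reject
19. q=(3,4) nearest=1 d=1 new=(3,4) → add node 16 parent=1 cost=4; rewire 6→16 (6<7); rewire 9→16 (7<9)
20. q=(8,4) nearest=14 d=1 new=(8,4) → add node 17 parent=14 cost=9
21. q=(21,7) nearest=15 d=6 new=(18,7) → add node 18 parent=15 cost=18
22. q=(14,5) nearest=15 d=1 new=(14,5) → add node 19 parent=15 cost=16
23. q=(21,11) nearest=18 d=4 new=(21,10) → add node 20 parent=18 cost=21
24. q=(8,16) nearest=10 d=2 new=(8,16) → add node 21 parent=10 cost=17
25. q=(17,14) nearest=20 d=4 new=(18,13) → add node 22 parent=20 cost=24
26. q=(12,21) nearest=13 d=3 new=(12,21) → add node 23 parent=13 cost=21

Parent of node 9: 16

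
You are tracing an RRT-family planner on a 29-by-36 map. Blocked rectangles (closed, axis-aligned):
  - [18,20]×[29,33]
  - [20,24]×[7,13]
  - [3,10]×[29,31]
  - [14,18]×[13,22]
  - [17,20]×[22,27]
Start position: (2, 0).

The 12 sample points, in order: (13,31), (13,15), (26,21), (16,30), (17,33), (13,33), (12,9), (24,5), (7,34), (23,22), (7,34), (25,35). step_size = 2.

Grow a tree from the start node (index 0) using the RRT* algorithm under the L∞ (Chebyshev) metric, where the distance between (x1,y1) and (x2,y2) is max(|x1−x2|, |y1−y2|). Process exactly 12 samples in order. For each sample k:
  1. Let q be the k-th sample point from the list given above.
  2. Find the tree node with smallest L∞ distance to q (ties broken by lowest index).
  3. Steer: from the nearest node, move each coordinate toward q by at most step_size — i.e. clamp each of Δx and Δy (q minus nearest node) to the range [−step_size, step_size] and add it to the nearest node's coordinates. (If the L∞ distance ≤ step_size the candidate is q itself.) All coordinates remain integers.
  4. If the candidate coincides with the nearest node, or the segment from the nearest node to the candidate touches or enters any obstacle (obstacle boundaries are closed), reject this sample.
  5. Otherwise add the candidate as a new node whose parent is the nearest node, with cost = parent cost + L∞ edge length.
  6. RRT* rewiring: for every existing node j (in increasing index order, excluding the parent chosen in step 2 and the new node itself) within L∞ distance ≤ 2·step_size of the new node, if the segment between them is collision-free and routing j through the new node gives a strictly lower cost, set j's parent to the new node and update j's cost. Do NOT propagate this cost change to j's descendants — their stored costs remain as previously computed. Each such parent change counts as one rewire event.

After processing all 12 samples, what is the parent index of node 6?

Parent of node 6: 5

1. q=(13,31) nearest=0 d=31 new=(4,2) → add node 1 parent=0 cost=2
2. q=(13,15) nearest=1 d=13 new=(6,4) → add node 2 parent=1 cost=4
3. q=(26,21) nearest=2 d=20 new=(8,6) → add node 3 parent=2 cost=6
4. q=(16,30) nearest=3 d=24 new=(10,8) → add node 4 parent=3 cost=8
5. q=(17,33) nearest=4 d=25 new=(12,10) → add node 5 parent=4 cost=10
6. q=(13,33) nearest=5 d=23 new=(13,12) → add node 6 parent=5 cost=12
7. q=(12,9) nearest=5 d=1 new=(12,9) → add node 7 parent=5 cost=11
8. q=(24,5) nearest=6 d=11 new=(15,10) → add node 8 parent=6 cost=14
9. q=(7,34) nearest=6 d=22 new=(11,14) → add node 9 parent=6 cost=14
10. q=(23,22) nearest=6 d=10 new=(15,14) → blocked by [14,18]×[13,22], reject
11. q=(7,34) nearest=9 d=20 new=(9,16) → add node 10 parent=9 cost=16
12. q=(25,35) nearest=10 d=19 new=(11,18) → add node 11 parent=10 cost=18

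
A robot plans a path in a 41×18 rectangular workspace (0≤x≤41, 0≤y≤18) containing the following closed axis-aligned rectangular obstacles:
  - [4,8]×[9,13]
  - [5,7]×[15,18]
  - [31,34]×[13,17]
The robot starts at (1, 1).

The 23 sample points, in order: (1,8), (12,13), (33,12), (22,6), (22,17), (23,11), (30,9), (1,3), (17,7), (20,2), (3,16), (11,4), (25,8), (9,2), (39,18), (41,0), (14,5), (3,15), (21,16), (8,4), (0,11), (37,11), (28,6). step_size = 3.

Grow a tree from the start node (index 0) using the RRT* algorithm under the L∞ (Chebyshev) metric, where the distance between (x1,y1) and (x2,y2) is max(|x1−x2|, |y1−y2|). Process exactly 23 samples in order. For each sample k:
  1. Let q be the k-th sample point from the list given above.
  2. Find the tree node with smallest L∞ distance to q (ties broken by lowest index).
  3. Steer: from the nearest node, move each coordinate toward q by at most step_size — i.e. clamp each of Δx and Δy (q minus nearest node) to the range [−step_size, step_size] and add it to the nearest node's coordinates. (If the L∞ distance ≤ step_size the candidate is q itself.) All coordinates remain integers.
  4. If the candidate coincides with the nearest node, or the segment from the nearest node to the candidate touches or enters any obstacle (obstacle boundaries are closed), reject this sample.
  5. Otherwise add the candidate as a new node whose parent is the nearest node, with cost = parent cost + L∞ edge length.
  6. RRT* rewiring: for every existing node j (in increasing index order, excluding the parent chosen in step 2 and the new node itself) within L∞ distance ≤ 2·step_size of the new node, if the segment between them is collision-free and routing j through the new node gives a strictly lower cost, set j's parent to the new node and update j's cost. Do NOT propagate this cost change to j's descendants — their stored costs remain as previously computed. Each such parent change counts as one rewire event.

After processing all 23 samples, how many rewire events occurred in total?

1. q=(1,8) nearest=0 d=7 new=(1,4) → add node 1 parent=0 cost=3
2. q=(12,13) nearest=1 d=11 new=(4,7) → add node 2 parent=1 cost=6
3. q=(33,12) nearest=2 d=29 new=(7,10) → blocked by [4,8]×[9,13], reject
4. q=(22,6) nearest=2 d=18 new=(7,6) → add node 3 parent=2 cost=9
5. q=(22,17) nearest=3 d=15 new=(10,9) → add node 4 parent=3 cost=12
6. q=(23,11) nearest=4 d=13 new=(13,11) → add node 5 parent=4 cost=15
7. q=(30,9) nearest=5 d=17 new=(16,9) → add node 6 parent=5 cost=18
8. q=(1,3) nearest=1 d=1 new=(1,3) → add node 7 parent=1 cost=4
9. q=(17,7) nearest=6 d=2 new=(17,7) → add node 8 parent=6 cost=20
10. q=(20,2) nearest=8 d=5 new=(20,4) → add node 9 parent=8 cost=23
11. q=(3,16) nearest=4 d=7 new=(7,12) → blocked by [4,8]×[9,13], reject
12. q=(11,4) nearest=3 d=4 new=(10,4) → add node 10 parent=3 cost=12
13. q=(25,8) nearest=9 d=5 new=(23,7) → add node 11 parent=9 cost=26
14. q=(9,2) nearest=10 d=2 new=(9,2) → add node 12 parent=10 cost=14
15. q=(39,18) nearest=11 d=16 new=(26,10) → add node 13 parent=11 cost=29
16. q=(41,0) nearest=13 d=15 new=(29,7) → add node 14 parent=13 cost=32
17. q=(14,5) nearest=8 d=3 new=(14,5) → add node 15 parent=8 cost=23
18. q=(3,15) nearest=4 d=7 new=(7,12) → blocked by [4,8]×[9,13], reject
19. q=(21,16) nearest=13 d=6 new=(23,13) → add node 16 parent=13 cost=32
20. q=(8,4) nearest=3 d=2 new=(8,4) → add node 17 parent=3 cost=11; rewire 12→17 (13<14); rewire 15→17 (17<23)
21. q=(0,11) nearest=2 d=4 new=(1,10) → add node 18 parent=2 cost=9
22. q=(37,11) nearest=14 d=8 new=(32,10) → add node 19 parent=14 cost=35
23. q=(28,6) nearest=14 d=1 new=(28,6) → add node 20 parent=14 cost=33

Rewire events: 2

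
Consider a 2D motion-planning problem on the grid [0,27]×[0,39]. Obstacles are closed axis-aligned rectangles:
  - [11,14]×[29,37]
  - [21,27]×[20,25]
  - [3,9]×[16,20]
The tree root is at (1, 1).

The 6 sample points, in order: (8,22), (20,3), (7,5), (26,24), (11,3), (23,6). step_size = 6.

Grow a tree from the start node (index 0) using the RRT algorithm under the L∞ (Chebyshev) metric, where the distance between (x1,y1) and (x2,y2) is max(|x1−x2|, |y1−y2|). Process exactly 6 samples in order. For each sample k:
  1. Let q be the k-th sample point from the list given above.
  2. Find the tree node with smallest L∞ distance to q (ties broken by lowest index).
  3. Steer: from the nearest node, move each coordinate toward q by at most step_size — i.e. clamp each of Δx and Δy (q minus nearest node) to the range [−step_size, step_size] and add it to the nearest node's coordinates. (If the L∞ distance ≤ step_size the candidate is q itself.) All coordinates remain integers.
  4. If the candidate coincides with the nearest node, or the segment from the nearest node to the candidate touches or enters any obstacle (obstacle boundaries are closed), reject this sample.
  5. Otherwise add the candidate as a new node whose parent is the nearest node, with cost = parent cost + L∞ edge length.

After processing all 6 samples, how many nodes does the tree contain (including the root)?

1. q=(8,22) nearest=0 d=21 new=(7,7) → add node 1 parent=0 cost=6
2. q=(20,3) nearest=1 d=13 new=(13,3) → add node 2 parent=1 cost=12
3. q=(7,5) nearest=1 d=2 new=(7,5) → add node 3 parent=1 cost=8
4. q=(26,24) nearest=1 d=19 new=(13,13) → add node 4 parent=1 cost=12
5. q=(11,3) nearest=2 d=2 new=(11,3) → add node 5 parent=2 cost=14
6. q=(23,6) nearest=2 d=10 new=(19,6) → add node 6 parent=2 cost=18

Node count: 7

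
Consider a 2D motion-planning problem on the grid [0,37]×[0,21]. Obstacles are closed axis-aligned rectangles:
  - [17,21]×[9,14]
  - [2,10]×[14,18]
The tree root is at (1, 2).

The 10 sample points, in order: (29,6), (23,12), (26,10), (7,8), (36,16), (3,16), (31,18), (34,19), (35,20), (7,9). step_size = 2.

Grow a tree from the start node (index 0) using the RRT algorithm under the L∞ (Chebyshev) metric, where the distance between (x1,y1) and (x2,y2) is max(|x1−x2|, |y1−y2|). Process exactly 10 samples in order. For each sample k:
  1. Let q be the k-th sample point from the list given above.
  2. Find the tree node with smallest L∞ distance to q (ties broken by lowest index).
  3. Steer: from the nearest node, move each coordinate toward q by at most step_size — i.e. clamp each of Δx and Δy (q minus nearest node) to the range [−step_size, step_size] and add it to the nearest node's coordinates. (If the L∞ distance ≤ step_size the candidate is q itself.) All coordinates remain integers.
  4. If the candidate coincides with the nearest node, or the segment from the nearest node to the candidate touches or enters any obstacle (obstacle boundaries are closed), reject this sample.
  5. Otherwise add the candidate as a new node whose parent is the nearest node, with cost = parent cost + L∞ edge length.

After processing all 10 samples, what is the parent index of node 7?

Parent of node 7: 6

1. q=(29,6) nearest=0 d=28 new=(3,4) → add node 1 parent=0 cost=2
2. q=(23,12) nearest=1 d=20 new=(5,6) → add node 2 parent=1 cost=4
3. q=(26,10) nearest=2 d=21 new=(7,8) → add node 3 parent=2 cost=6
4. q=(7,8) nearest=3 d=0 → coincident, reject
5. q=(36,16) nearest=3 d=29 new=(9,10) → add node 4 parent=3 cost=8
6. q=(3,16) nearest=4 d=6 new=(7,12) → add node 5 parent=4 cost=10
7. q=(31,18) nearest=4 d=22 new=(11,12) → add node 6 parent=4 cost=10
8. q=(34,19) nearest=6 d=23 new=(13,14) → add node 7 parent=6 cost=12
9. q=(35,20) nearest=7 d=22 new=(15,16) → add node 8 parent=7 cost=14
10. q=(7,9) nearest=3 d=1 new=(7,9) → add node 9 parent=3 cost=7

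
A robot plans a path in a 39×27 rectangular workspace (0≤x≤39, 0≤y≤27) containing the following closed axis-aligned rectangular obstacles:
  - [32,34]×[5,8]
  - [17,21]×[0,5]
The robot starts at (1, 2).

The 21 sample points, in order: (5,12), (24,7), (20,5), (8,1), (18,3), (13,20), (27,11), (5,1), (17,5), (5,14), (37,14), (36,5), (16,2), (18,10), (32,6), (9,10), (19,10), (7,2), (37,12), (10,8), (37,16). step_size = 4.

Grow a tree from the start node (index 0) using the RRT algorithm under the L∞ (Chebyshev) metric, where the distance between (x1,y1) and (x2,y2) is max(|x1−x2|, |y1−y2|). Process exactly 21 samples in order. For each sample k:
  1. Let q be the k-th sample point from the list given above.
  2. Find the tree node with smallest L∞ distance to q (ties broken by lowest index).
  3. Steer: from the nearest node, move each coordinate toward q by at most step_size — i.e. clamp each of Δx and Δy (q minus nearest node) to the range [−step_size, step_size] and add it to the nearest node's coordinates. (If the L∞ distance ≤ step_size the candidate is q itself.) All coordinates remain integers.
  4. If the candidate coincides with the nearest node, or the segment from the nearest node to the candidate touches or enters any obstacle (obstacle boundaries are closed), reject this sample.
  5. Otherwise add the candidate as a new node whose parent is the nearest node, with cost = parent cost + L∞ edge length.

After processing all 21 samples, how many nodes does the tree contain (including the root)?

Node count: 20

1. q=(5,12) nearest=0 d=10 new=(5,6) → add node 1 parent=0 cost=4
2. q=(24,7) nearest=1 d=19 new=(9,7) → add node 2 parent=1 cost=8
3. q=(20,5) nearest=2 d=11 new=(13,5) → add node 3 parent=2 cost=12
4. q=(8,1) nearest=1 d=5 new=(8,2) → add node 4 parent=1 cost=8
5. q=(18,3) nearest=3 d=5 new=(17,3) → blocked by [17,21]×[0,5], reject
6. q=(13,20) nearest=2 d=13 new=(13,11) → add node 5 parent=2 cost=12
7. q=(27,11) nearest=3 d=14 new=(17,9) → add node 6 parent=3 cost=16
8. q=(5,1) nearest=4 d=3 new=(5,1) → add node 7 parent=4 cost=11
9. q=(17,5) nearest=3 d=4 new=(17,5) → blocked by [17,21]×[0,5], reject
10. q=(5,14) nearest=2 d=7 new=(5,11) → add node 8 parent=2 cost=12
11. q=(37,14) nearest=6 d=20 new=(21,13) → add node 9 parent=6 cost=20
12. q=(36,5) nearest=9 d=15 new=(25,9) → add node 10 parent=9 cost=24
13. q=(16,2) nearest=3 d=3 new=(16,2) → add node 11 parent=3 cost=15
14. q=(18,10) nearest=6 d=1 new=(18,10) → add node 12 parent=6 cost=17
15. q=(32,6) nearest=10 d=7 new=(29,6) → add node 13 parent=10 cost=28
16. q=(9,10) nearest=2 d=3 new=(9,10) → add node 14 parent=2 cost=11
17. q=(19,10) nearest=12 d=1 new=(19,10) → add node 15 parent=12 cost=18
18. q=(7,2) nearest=4 d=1 new=(7,2) → add node 16 parent=4 cost=9
19. q=(37,12) nearest=13 d=8 new=(33,10) → add node 17 parent=13 cost=32
20. q=(10,8) nearest=2 d=1 new=(10,8) → add node 18 parent=2 cost=9
21. q=(37,16) nearest=17 d=6 new=(37,14) → add node 19 parent=17 cost=36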